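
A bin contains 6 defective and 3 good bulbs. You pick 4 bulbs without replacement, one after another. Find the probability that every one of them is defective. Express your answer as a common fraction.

P = 6/9 × 5/8 × 4/7 × 3/6 = 360/3024 = 5/42.

5/42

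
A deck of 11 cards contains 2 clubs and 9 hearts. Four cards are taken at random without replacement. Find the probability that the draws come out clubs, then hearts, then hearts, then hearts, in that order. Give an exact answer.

7/55

Each draw changes the counts, so multiply the conditional probabilities along the sequence:
P = 2/11 × 9/10 × 8/9 × 7/8 = 1008/7920 = 7/55.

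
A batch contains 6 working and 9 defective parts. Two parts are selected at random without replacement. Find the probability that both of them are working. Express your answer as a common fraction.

P(every draw is working) = 6/15 × 5/14 = 30/210 = 1/7.

1/7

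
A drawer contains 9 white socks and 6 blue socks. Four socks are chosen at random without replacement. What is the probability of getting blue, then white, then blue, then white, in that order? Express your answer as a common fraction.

6/91

Chain rule:
P = 6/15 × 9/14 × 5/13 × 8/12 = 2160/32760 = 6/91.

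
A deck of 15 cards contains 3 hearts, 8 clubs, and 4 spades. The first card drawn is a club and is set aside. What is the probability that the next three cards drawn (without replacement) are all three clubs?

5/52

After the first draw, 7 of the remaining 14 cards are clubs.
P = 7/14 × 6/13 × 5/12 = 210/2184 = 5/52.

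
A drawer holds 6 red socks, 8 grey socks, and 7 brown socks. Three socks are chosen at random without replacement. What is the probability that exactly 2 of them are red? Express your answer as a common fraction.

One ordering (red drawn first) has probability 6/21 × 5/20 × 15/19 = 450/7980 = 15/266.
There are C(3,2) = 3 such orderings, each equally likely, so P = 3 × 15/266 = 45/266.

45/266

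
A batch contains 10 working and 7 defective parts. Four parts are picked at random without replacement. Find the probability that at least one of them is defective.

P(no defective) = 10/17 × 9/16 × 8/15 × 7/14 = 5040/57120 = 3/34.
P(at least one) = 1 − 3/34 = 31/34.

31/34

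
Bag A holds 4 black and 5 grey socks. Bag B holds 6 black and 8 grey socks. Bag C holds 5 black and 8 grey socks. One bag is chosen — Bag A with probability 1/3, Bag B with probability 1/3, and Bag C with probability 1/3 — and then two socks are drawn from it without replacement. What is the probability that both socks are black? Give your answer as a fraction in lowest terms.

251/1638

From Bag A: P(both black) = (4/9)(3/8) = 1/6.
From Bag B: P(both black) = (6/14)(5/13) = 15/91.
From Bag C: P(both black) = (5/13)(4/12) = 5/39.
Total probability = (1/3)(1/6) + (1/3)(15/91) + (1/3)(5/39) = 251/1638.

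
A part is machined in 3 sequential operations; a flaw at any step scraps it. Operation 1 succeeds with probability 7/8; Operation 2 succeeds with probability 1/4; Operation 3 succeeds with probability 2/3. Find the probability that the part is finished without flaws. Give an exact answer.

7/48

Each stage is reached only if all earlier stages succeed, so
P = 7/8 × 1/4 × 2/3 = 14/96 = 7/48.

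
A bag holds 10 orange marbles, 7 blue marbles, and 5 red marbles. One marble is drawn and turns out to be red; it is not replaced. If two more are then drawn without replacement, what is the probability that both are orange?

After the first draw, 10 of the remaining 21 marbles are orange.
P = 10/21 × 9/20 = 90/420 = 3/14.

3/14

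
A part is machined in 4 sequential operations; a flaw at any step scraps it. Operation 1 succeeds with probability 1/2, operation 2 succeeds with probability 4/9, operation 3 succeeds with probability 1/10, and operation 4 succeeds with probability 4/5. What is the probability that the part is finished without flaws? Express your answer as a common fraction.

Each stage is reached only if all earlier stages succeed, so
P = 1/2 × 4/9 × 1/10 × 4/5 = 16/900 = 4/225.

4/225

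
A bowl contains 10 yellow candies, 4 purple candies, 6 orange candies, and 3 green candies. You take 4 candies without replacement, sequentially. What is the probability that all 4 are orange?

3/1771

P(every draw is orange) = 6/23 × 5/22 × 4/21 × 3/20 = 360/212520 = 3/1771.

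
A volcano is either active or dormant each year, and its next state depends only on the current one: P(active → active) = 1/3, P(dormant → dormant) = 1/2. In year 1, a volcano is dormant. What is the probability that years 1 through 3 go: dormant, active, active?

Year 1 is given. For each transition, use the conditional probability from the current state:
P(active | dormant) = 1/2; P(active | active) = 1/3.
P = 1/2 × 1/3 = 1/6.

1/6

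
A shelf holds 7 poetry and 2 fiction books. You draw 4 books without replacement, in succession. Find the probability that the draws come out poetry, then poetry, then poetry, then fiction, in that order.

5/36

Each draw changes the counts, so multiply the conditional probabilities along the sequence:
P = 7/9 × 6/8 × 5/7 × 2/6 = 420/3024 = 5/36.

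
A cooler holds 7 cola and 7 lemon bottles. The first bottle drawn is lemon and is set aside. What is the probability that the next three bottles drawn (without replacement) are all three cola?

After the first draw, 7 of the remaining 13 bottles are cola.
P = 7/13 × 6/12 × 5/11 = 210/1716 = 35/286.

35/286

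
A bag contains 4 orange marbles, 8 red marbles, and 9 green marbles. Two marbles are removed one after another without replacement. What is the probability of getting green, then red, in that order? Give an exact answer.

6/35

Chain rule:
P = 9/21 × 8/20 = 72/420 = 6/35.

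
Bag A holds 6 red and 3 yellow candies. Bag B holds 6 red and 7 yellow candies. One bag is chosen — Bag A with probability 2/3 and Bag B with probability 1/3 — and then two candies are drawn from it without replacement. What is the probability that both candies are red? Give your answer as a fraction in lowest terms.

From Bag A: P(both red) = (6/9)(5/8) = 5/12.
From Bag B: P(both red) = (6/13)(5/12) = 5/26.
Total probability = (2/3)(5/12) + (1/3)(5/26) = 40/117.

40/117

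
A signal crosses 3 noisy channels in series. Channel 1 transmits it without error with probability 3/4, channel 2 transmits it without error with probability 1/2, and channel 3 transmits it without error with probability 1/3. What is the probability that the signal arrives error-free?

Each stage is reached only if all earlier stages succeed, so
P = 3/4 × 1/2 × 1/3 = 3/24 = 1/8.

1/8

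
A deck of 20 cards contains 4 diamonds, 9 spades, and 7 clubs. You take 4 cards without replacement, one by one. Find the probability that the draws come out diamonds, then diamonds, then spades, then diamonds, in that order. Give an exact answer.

3/1615

Each draw changes the counts, so multiply the conditional probabilities along the sequence:
P = 4/20 × 3/19 × 9/18 × 2/17 = 216/116280 = 3/1615.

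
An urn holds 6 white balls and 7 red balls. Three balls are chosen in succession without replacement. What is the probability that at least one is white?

P(no white) = 7/13 × 6/12 × 5/11 = 210/1716 = 35/286.
P(at least one) = 1 − 35/286 = 251/286.

251/286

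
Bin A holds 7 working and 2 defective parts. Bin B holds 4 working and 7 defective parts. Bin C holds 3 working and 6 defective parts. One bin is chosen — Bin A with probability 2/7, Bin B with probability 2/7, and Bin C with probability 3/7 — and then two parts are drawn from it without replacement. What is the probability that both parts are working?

From Bin A: P(both working) = (7/9)(6/8) = 7/12.
From Bin B: P(both working) = (4/11)(3/10) = 6/55.
From Bin C: P(both working) = (3/9)(2/8) = 1/12.
Total probability = (2/7)(7/12) + (2/7)(6/55) + (3/7)(1/12) = 1079/4620.

1079/4620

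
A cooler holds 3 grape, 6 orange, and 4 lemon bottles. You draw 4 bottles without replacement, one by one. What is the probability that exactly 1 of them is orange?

42/143

One ordering (orange drawn first) has probability 6/13 × 7/12 × 6/11 × 5/10 = 1260/17160 = 21/286.
There are C(4,1) = 4 such orderings, each equally likely, so P = 4 × 21/286 = 42/143.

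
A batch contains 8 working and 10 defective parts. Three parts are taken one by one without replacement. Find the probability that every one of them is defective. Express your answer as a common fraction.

P = 10/18 × 9/17 × 8/16 = 720/4896 = 5/34.

5/34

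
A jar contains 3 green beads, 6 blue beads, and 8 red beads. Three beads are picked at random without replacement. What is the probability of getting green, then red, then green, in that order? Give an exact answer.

1/85

Multiply the probability of each draw given the previous ones:
P = 3/17 × 8/16 × 2/15 = 48/4080 = 1/85.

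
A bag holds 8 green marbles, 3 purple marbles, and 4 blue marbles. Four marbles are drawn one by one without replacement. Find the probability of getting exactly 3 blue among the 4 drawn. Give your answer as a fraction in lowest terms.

One ordering (blue drawn first) has probability 4/15 × 3/14 × 2/13 × 11/12 = 264/32760 = 11/1365.
There are C(4,3) = 4 such orderings, each equally likely, so P = 4 × 11/1365 = 44/1365.

44/1365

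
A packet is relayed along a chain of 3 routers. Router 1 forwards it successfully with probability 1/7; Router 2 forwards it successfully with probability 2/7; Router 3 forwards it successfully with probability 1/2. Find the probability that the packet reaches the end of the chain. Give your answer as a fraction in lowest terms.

1/49

Multiplying along the chain,
P = 1/7 × 2/7 × 1/2 = 2/98 = 1/49.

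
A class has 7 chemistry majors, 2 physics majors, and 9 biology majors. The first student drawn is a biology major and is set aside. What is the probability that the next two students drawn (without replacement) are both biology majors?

With the first student removed, 8 biology majors remain out of 17.
P = 8/17 × 7/16 = 56/272 = 7/34.

7/34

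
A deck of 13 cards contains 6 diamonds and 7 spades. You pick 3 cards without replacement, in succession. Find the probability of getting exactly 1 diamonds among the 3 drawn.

63/143

One ordering (a diamond drawn first) has probability 6/13 × 7/12 × 6/11 = 252/1716 = 21/143.
There are C(3,1) = 3 such orderings, each equally likely, so P = 3 × 21/143 = 63/143.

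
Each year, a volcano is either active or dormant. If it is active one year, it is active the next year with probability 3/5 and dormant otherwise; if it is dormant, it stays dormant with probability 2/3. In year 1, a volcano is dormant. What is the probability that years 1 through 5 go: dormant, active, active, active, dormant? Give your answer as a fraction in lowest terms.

6/125

Year 1 is given. For each transition, use the conditional probability from the current state:
P(active | dormant) = 1/3; P(active | active) = 3/5; P(active | active) = 3/5; P(dormant | active) = 2/5.
P = 1/3 × 3/5 × 3/5 × 2/5 = 18/375 = 6/125.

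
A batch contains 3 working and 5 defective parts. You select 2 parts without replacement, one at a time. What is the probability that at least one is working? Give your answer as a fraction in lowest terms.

P(no working) = 5/8 × 4/7 = 20/56 = 5/14.
P(at least one) = 1 − 5/14 = 9/14.

9/14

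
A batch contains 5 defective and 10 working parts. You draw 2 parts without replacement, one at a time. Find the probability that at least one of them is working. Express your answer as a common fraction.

19/21

P(no working) = 5/15 × 4/14 = 20/210 = 2/21.
P(at least one) = 1 − 2/21 = 19/21.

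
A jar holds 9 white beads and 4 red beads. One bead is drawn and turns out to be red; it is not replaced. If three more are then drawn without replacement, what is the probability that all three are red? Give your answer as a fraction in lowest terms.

With the first bead removed, 3 red remain out of 12.
P = 3/12 × 2/11 × 1/10 = 6/1320 = 1/220.

1/220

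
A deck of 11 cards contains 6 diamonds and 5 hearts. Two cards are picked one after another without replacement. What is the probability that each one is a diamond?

P = 6/11 × 5/10 = 30/110 = 3/11.

3/11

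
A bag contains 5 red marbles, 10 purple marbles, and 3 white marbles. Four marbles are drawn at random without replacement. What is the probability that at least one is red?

P(no red) = 13/18 × 12/17 × 11/16 × 10/15 = 17160/73440 = 143/612.
P(at least one) = 1 − 143/612 = 469/612.

469/612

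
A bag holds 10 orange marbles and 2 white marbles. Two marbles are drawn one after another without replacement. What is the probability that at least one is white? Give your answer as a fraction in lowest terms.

7/22

P(no white) = 10/12 × 9/11 = 90/132 = 15/22.
P(at least one) = 1 − 15/22 = 7/22.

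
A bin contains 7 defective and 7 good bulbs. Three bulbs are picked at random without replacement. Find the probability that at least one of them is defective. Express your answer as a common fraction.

P(no defective) = 7/14 × 6/13 × 5/12 = 210/2184 = 5/52.
P(at least one) = 1 − 5/52 = 47/52.

47/52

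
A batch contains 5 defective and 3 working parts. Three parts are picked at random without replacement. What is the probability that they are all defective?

5/28

P(every draw is defective) = 5/8 × 4/7 × 3/6 = 60/336 = 5/28.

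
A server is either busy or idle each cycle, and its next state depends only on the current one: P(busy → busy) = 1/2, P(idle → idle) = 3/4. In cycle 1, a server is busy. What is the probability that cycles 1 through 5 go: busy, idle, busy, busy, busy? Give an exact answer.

1/32

Cycle 1 is given. For each transition, use the conditional probability from the current state:
P(idle | busy) = 1/2; P(busy | idle) = 1/4; P(busy | busy) = 1/2; P(busy | busy) = 1/2.
P = 1/2 × 1/4 × 1/2 × 1/2 = 1/32.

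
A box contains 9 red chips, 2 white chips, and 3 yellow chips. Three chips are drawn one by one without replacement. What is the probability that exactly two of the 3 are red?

One ordering (red drawn first) has probability 9/14 × 8/13 × 5/12 = 360/2184 = 15/91.
There are C(3,2) = 3 such orderings, each equally likely, so P = 3 × 15/91 = 45/91.

45/91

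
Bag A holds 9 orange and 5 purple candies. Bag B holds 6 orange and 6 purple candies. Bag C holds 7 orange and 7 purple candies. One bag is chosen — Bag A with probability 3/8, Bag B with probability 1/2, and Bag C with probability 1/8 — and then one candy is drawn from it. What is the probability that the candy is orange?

From Bag A: P(orange) = 9/14.
From Bag B: P(orange) = 6/12.
From Bag C: P(orange) = 7/14.
Total probability = (3/8)(9/14) + (1/2)(6/12) + (1/8)(7/14) = 31/56.

31/56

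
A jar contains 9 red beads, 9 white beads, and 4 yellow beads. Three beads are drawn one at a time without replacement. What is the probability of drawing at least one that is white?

57/70

P(no white) = 13/22 × 12/21 × 11/20 = 1716/9240 = 13/70.
P(at least one) = 1 − 13/70 = 57/70.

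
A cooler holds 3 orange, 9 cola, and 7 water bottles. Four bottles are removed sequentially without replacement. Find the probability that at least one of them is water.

P(no water) = 12/19 × 11/18 × 10/17 × 9/16 = 11880/93024 = 165/1292.
P(at least one) = 1 − 165/1292 = 1127/1292.

1127/1292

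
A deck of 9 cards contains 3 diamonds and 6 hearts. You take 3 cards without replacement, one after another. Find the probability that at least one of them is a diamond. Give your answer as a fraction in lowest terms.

P(no diamonds) = 6/9 × 5/8 × 4/7 = 120/504 = 5/21.
P(at least one) = 1 − 5/21 = 16/21.

16/21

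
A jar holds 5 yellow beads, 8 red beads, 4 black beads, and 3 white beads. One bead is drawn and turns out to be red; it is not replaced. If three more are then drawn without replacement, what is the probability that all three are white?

1/969

With the first bead removed, 3 white remain out of 19.
P = 3/19 × 2/18 × 1/17 = 6/5814 = 1/969.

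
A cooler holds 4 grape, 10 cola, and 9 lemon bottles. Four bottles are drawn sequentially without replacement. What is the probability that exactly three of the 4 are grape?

76/8855

One ordering (grape drawn first) has probability 4/23 × 3/22 × 2/21 × 19/20 = 456/212520 = 19/8855.
There are C(4,3) = 4 such orderings, each equally likely, so P = 4 × 19/8855 = 76/8855.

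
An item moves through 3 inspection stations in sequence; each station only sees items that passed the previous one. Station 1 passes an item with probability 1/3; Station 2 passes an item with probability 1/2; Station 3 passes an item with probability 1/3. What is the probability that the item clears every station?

1/18

The events are sequential, so multiply the conditional probabilities:
P = 1/3 × 1/2 × 1/3 = 1/18.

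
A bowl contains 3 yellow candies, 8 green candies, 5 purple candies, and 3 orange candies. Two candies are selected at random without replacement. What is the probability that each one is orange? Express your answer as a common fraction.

P(every draw is orange) = 3/19 × 2/18 = 6/342 = 1/57.

1/57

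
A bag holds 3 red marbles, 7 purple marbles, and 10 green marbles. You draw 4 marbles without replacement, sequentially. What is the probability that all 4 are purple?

7/969

P(every draw is purple) = 7/20 × 6/19 × 5/18 × 4/17 = 840/116280 = 7/969.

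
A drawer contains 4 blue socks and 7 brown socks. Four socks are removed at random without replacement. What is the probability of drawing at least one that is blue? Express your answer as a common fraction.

P(no blue) = 7/11 × 6/10 × 5/9 × 4/8 = 840/7920 = 7/66.
P(at least one) = 1 − 7/66 = 59/66.

59/66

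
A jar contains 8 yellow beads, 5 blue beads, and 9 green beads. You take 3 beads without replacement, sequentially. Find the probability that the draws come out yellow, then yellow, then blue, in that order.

1/33

Chain rule:
P = 8/22 × 7/21 × 5/20 = 280/9240 = 1/33.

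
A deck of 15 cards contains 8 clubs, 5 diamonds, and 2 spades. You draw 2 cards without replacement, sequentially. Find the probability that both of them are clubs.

4/15

P = 8/15 × 7/14 = 56/210 = 4/15.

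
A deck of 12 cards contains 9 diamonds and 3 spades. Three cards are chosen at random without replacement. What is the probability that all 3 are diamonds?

P(all diamonds) = 9/12 × 8/11 × 7/10 = 504/1320 = 21/55.

21/55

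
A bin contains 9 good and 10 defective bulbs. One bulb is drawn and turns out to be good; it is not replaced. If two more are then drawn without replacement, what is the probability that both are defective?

With the first bulb removed, 10 defective remain out of 18.
P = 10/18 × 9/17 = 90/306 = 5/17.

5/17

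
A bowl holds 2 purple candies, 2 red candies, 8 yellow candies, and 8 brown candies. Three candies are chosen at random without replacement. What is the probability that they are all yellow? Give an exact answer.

P = 8/20 × 7/19 × 6/18 = 336/6840 = 14/285.

14/285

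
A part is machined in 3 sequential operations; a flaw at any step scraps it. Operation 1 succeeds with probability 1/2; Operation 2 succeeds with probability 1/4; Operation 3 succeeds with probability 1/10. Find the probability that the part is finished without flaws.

Multiplying along the chain,
P = 1/2 × 1/4 × 1/10 = 1/80.

1/80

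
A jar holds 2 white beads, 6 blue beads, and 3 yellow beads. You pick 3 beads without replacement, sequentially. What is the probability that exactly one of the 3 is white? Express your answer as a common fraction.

24/55

One ordering (white drawn first) has probability 2/11 × 9/10 × 8/9 = 144/990 = 8/55.
There are C(3,1) = 3 such orderings, each equally likely, so P = 3 × 8/55 = 24/55.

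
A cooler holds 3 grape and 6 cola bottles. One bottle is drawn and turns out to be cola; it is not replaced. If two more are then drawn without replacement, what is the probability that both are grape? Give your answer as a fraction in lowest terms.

3/28

After the first draw, 3 of the remaining 8 bottles are grape.
P = 3/8 × 2/7 = 6/56 = 3/28.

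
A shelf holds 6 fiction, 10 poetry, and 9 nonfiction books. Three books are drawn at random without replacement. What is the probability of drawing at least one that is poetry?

P(no poetry) = 15/25 × 14/24 × 13/23 = 2730/13800 = 91/460.
P(at least one) = 1 − 91/460 = 369/460.

369/460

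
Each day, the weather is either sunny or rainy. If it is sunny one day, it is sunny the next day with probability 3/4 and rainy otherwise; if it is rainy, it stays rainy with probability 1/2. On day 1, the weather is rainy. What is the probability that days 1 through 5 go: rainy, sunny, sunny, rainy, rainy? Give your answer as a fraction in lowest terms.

Day 1 is given. For each transition, use the conditional probability from the current state:
P(sunny | rainy) = 1/2; P(sunny | sunny) = 3/4; P(rainy | sunny) = 1/4; P(rainy | rainy) = 1/2.
P = 1/2 × 3/4 × 1/4 × 1/2 = 3/64.

3/64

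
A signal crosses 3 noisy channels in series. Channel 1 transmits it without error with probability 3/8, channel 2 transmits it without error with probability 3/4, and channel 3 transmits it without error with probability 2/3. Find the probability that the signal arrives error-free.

Multiplying along the chain,
P = 3/8 × 3/4 × 2/3 = 18/96 = 3/16.

3/16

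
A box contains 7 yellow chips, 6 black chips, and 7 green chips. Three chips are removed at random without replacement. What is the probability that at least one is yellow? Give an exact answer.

P(no yellow) = 13/20 × 12/19 × 11/18 = 1716/6840 = 143/570.
P(at least one) = 1 − 143/570 = 427/570.

427/570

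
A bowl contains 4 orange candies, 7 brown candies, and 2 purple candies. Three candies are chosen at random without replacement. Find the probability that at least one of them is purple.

11/26

P(no purple) = 11/13 × 10/12 × 9/11 = 990/1716 = 15/26.
P(at least one) = 1 − 15/26 = 11/26.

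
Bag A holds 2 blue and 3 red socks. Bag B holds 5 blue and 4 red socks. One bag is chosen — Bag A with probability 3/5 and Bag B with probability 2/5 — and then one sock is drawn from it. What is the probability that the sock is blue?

From Bag A: P(blue) = 2/5.
From Bag B: P(blue) = 5/9.
Total probability = (3/5)(2/5) + (2/5)(5/9) = 104/225.

104/225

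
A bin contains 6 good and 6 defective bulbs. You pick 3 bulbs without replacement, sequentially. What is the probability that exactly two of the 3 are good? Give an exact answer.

9/22

One ordering (good drawn first) has probability 6/12 × 5/11 × 6/10 = 180/1320 = 3/22.
There are C(3,2) = 3 such orderings, each equally likely, so P = 3 × 3/22 = 9/22.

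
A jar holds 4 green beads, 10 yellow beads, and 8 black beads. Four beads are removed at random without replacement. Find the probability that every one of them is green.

P = 4/22 × 3/21 × 2/20 × 1/19 = 24/175560 = 1/7315.

1/7315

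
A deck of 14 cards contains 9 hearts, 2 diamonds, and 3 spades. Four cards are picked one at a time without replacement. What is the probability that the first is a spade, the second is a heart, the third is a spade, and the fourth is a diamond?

Multiply the probability of each draw given the previous ones:
P = 3/14 × 9/13 × 2/12 × 2/11 = 108/24024 = 9/2002.

9/2002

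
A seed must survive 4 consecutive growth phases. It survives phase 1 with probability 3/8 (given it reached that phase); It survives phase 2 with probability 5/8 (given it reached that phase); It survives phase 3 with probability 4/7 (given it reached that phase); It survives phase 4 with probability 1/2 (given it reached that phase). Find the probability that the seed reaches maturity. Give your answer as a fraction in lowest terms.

Multiplying along the chain,
P = 3/8 × 5/8 × 4/7 × 1/2 = 60/896 = 15/224.

15/224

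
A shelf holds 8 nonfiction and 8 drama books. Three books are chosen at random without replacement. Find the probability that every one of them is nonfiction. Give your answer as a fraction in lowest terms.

P = 8/16 × 7/15 × 6/14 = 336/3360 = 1/10.

1/10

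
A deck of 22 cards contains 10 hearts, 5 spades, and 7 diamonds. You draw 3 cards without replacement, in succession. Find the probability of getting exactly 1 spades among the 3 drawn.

34/77

One ordering (a spade drawn first) has probability 5/22 × 17/21 × 16/20 = 1360/9240 = 34/231.
There are C(3,1) = 3 such orderings, each equally likely, so P = 3 × 34/231 = 34/77.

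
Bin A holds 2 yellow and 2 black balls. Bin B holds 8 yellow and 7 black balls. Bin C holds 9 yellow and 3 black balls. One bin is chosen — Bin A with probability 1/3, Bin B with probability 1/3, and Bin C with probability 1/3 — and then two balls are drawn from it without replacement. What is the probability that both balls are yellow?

From Bin A: P(both yellow) = (2/4)(1/3) = 1/6.
From Bin B: P(both yellow) = (8/15)(7/14) = 4/15.
From Bin C: P(both yellow) = (9/12)(8/11) = 6/11.
Total probability = (1/3)(1/6) + (1/3)(4/15) + (1/3)(6/11) = 323/990.

323/990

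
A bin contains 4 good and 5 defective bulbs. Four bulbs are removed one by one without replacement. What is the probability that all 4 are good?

P = 4/9 × 3/8 × 2/7 × 1/6 = 24/3024 = 1/126.

1/126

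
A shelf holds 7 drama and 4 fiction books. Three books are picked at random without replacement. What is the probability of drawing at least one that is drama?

161/165

P(no drama) = 4/11 × 3/10 × 2/9 = 24/990 = 4/165.
P(at least one) = 1 − 4/165 = 161/165.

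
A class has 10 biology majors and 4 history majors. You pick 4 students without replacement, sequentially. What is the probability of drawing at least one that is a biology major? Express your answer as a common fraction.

1000/1001

P(no biology majors) = 4/14 × 3/13 × 2/12 × 1/11 = 24/24024 = 1/1001.
P(at least one) = 1 − 1/1001 = 1000/1001.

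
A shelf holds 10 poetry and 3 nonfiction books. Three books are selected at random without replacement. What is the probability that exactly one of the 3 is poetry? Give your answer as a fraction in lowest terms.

One ordering (poetry drawn first) has probability 10/13 × 3/12 × 2/11 = 60/1716 = 5/143.
There are C(3,1) = 3 such orderings, each equally likely, so P = 3 × 5/143 = 15/143.

15/143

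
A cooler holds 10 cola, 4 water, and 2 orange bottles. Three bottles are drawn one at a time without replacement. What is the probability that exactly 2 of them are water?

9/70

One ordering (water drawn first) has probability 4/16 × 3/15 × 12/14 = 144/3360 = 3/70.
There are C(3,2) = 3 such orderings, each equally likely, so P = 3 × 3/70 = 9/70.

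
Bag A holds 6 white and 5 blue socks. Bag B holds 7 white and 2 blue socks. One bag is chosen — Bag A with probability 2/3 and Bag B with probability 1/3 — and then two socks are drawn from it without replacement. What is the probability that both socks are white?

149/396

From Bag A: P(both white) = (6/11)(5/10) = 3/11.
From Bag B: P(both white) = (7/9)(6/8) = 7/12.
Total probability = (2/3)(3/11) + (1/3)(7/12) = 149/396.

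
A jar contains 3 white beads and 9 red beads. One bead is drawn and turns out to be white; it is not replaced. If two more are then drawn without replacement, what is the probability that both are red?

36/55

After the first draw, 9 of the remaining 11 beads are red.
P = 9/11 × 8/10 = 72/110 = 36/55.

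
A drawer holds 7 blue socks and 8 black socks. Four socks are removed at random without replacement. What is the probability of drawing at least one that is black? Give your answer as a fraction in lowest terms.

38/39

P(no black) = 7/15 × 6/14 × 5/13 × 4/12 = 840/32760 = 1/39.
P(at least one) = 1 − 1/39 = 38/39.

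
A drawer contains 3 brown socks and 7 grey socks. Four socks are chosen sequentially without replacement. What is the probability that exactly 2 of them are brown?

3/10

One ordering (brown drawn first) has probability 3/10 × 2/9 × 7/8 × 6/7 = 252/5040 = 1/20.
There are C(4,2) = 6 such orderings, each equally likely, so P = 6 × 1/20 = 3/10.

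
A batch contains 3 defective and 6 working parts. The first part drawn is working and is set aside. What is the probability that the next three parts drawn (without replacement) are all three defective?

After the first draw, 3 of the remaining 8 parts are defective.
P = 3/8 × 2/7 × 1/6 = 6/336 = 1/56.

1/56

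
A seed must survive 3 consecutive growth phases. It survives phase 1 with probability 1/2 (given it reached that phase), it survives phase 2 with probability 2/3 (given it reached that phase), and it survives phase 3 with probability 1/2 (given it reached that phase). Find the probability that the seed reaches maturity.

1/6

The events are sequential, so multiply the conditional probabilities:
P = 1/2 × 2/3 × 1/2 = 2/12 = 1/6.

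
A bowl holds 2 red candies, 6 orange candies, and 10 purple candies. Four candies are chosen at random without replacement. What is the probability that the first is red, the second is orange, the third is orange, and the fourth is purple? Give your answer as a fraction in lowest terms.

Each draw changes the counts, so multiply the conditional probabilities along the sequence:
P = 2/18 × 6/17 × 5/16 × 10/15 = 600/73440 = 5/612.

5/612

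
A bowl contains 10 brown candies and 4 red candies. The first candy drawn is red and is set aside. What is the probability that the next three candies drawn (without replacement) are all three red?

1/286

With the first candy removed, 3 red remain out of 13.
P = 3/13 × 2/12 × 1/11 = 6/1716 = 1/286.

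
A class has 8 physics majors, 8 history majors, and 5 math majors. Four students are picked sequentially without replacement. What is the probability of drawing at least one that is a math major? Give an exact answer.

P(no math majors) = 16/21 × 15/20 × 14/19 × 13/18 = 43680/143640 = 52/171.
P(at least one) = 1 − 52/171 = 119/171.

119/171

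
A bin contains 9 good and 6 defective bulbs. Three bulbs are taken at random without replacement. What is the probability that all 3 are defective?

4/91

P(all defective) = 6/15 × 5/14 × 4/13 = 120/2730 = 4/91.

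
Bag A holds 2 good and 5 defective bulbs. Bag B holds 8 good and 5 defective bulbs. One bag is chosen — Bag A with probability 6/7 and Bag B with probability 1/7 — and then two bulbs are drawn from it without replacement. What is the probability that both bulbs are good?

From Bag A: P(both good) = (2/7)(1/6) = 1/21.
From Bag B: P(both good) = (8/13)(7/12) = 14/39.
Total probability = (6/7)(1/21) + (1/7)(14/39) = 176/1911.

176/1911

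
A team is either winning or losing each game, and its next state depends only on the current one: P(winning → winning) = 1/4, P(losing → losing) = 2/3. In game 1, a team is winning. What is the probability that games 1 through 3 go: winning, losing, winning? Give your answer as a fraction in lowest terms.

1/4

Game 1 is given. For each transition, use the conditional probability from the current state:
P(losing | winning) = 3/4; P(winning | losing) = 1/3.
P = 3/4 × 1/3 = 3/12 = 1/4.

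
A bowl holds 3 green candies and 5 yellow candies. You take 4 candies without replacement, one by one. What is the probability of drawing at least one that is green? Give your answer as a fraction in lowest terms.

13/14

P(no green) = 5/8 × 4/7 × 3/6 × 2/5 = 120/1680 = 1/14.
P(at least one) = 1 − 1/14 = 13/14.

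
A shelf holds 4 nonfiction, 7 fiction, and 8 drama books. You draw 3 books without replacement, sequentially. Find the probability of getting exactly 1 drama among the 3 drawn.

One ordering (drama drawn first) has probability 8/19 × 11/18 × 10/17 = 880/5814 = 440/2907.
There are C(3,1) = 3 such orderings, each equally likely, so P = 3 × 440/2907 = 440/969.

440/969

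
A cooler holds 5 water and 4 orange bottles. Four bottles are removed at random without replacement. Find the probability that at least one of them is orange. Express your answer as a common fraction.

121/126

P(no orange) = 5/9 × 4/8 × 3/7 × 2/6 = 120/3024 = 5/126.
P(at least one) = 1 − 5/126 = 121/126.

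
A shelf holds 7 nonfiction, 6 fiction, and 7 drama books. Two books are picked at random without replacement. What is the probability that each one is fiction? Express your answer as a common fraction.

3/38

P = 6/20 × 5/19 = 30/380 = 3/38.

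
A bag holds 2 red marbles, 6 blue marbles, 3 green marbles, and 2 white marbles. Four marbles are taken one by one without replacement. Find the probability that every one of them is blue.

3/143

P(every draw is blue) = 6/13 × 5/12 × 4/11 × 3/10 = 360/17160 = 3/143.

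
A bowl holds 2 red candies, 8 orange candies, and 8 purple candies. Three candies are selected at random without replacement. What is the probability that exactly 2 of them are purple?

One ordering (purple drawn first) has probability 8/18 × 7/17 × 10/16 = 560/4896 = 35/306.
There are C(3,2) = 3 such orderings, each equally likely, so P = 3 × 35/306 = 35/102.

35/102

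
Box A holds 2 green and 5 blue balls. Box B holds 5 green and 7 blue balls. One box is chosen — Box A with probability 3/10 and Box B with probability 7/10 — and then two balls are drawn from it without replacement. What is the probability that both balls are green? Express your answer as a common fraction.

From Box A: P(both green) = (2/7)(1/6) = 1/21.
From Box B: P(both green) = (5/12)(4/11) = 5/33.
Total probability = (3/10)(1/21) + (7/10)(5/33) = 139/1155.

139/1155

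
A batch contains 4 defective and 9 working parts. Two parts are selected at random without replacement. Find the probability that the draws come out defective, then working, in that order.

Each draw changes the counts, so multiply the conditional probabilities along the sequence:
P = 4/13 × 9/12 = 36/156 = 3/13.

3/13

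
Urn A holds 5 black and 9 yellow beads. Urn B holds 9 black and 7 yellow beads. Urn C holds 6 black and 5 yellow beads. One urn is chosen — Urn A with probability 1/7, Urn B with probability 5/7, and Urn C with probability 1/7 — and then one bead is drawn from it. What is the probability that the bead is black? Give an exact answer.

4577/8624

From Urn A: P(black) = 5/14.
From Urn B: P(black) = 9/16.
From Urn C: P(black) = 6/11.
Total probability = (1/7)(5/14) + (5/7)(9/16) + (1/7)(6/11) = 4577/8624.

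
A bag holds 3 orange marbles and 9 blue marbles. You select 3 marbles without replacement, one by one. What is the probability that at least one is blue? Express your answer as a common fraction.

P(no blue) = 3/12 × 2/11 × 1/10 = 6/1320 = 1/220.
P(at least one) = 1 − 1/220 = 219/220.

219/220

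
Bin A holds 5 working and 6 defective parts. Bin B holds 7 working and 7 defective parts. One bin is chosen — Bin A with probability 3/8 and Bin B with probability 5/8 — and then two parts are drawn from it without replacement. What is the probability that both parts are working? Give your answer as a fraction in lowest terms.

From Bin A: P(both working) = (5/11)(4/10) = 2/11.
From Bin B: P(both working) = (7/14)(6/13) = 3/13.
Total probability = (3/8)(2/11) + (5/8)(3/13) = 243/1144.

243/1144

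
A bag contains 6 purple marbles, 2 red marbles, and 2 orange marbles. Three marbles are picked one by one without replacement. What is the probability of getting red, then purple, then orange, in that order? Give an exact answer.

Each draw changes the counts, so multiply the conditional probabilities along the sequence:
P = 2/10 × 6/9 × 2/8 = 24/720 = 1/30.

1/30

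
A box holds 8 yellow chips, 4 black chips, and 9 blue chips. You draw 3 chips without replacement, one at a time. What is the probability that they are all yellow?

4/95

P(all yellow) = 8/21 × 7/20 × 6/19 = 336/7980 = 4/95.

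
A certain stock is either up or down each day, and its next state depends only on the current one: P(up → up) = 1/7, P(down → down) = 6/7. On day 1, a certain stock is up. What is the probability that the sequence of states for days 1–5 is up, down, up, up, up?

6/2401

Day 1 is given. For each transition, use the conditional probability from the current state:
P(down | up) = 6/7; P(up | down) = 1/7; P(up | up) = 1/7; P(up | up) = 1/7.
P = 6/7 × 1/7 × 1/7 × 1/7 = 6/2401.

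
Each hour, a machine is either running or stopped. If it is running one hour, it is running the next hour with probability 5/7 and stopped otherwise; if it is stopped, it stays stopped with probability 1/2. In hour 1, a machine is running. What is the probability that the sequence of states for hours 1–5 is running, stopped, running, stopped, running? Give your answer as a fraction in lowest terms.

Hour 1 is given. For each transition, use the conditional probability from the current state:
P(stopped | running) = 2/7; P(running | stopped) = 1/2; P(stopped | running) = 2/7; P(running | stopped) = 1/2.
P = 2/7 × 1/2 × 2/7 × 1/2 = 4/196 = 1/49.

1/49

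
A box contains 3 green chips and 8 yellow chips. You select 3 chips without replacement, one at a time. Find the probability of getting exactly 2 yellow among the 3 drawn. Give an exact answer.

One ordering (yellow drawn first) has probability 8/11 × 7/10 × 3/9 = 168/990 = 28/165.
There are C(3,2) = 3 such orderings, each equally likely, so P = 3 × 28/165 = 28/55.

28/55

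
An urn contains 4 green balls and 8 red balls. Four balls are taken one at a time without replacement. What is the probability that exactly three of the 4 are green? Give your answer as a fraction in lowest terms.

One ordering (green drawn first) has probability 4/12 × 3/11 × 2/10 × 8/9 = 192/11880 = 8/495.
There are C(4,3) = 4 such orderings, each equally likely, so P = 4 × 8/495 = 32/495.

32/495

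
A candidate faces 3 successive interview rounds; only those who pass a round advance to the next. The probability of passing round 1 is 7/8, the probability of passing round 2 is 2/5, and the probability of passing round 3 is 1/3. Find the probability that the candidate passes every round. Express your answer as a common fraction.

The events are sequential, so multiply the conditional probabilities:
P = 7/8 × 2/5 × 1/3 = 14/120 = 7/60.

7/60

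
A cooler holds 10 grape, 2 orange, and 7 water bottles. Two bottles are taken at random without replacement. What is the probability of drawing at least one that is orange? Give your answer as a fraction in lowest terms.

35/171

P(no orange) = 17/19 × 16/18 = 272/342 = 136/171.
P(at least one) = 1 − 136/171 = 35/171.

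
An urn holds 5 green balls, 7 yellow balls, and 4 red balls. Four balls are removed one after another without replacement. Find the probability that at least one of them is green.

149/182

P(no green) = 11/16 × 10/15 × 9/14 × 8/13 = 7920/43680 = 33/182.
P(at least one) = 1 − 33/182 = 149/182.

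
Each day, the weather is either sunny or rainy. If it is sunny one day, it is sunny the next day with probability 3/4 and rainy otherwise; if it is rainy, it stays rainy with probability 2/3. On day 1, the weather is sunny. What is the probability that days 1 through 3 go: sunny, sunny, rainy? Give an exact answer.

Day 1 is given. For each transition, use the conditional probability from the current state:
P(sunny | sunny) = 3/4; P(rainy | sunny) = 1/4.
P = 3/4 × 1/4 = 3/16.

3/16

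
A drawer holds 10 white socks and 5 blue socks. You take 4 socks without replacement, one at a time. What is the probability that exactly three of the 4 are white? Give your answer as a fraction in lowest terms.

One ordering (white drawn first) has probability 10/15 × 9/14 × 8/13 × 5/12 = 3600/32760 = 10/91.
There are C(4,3) = 4 such orderings, each equally likely, so P = 4 × 10/91 = 40/91.

40/91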